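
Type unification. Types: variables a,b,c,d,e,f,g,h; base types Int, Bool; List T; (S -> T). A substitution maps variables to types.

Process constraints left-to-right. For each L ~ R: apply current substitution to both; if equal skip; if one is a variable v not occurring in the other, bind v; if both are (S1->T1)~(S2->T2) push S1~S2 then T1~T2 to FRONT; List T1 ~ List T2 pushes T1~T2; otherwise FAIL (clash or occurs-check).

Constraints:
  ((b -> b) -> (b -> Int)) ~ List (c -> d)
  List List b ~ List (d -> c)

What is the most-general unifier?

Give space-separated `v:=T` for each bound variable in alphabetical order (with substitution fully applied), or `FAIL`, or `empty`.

step 1: unify ((b -> b) -> (b -> Int)) ~ List (c -> d)  [subst: {-} | 1 pending]
  clash: ((b -> b) -> (b -> Int)) vs List (c -> d)

Answer: FAIL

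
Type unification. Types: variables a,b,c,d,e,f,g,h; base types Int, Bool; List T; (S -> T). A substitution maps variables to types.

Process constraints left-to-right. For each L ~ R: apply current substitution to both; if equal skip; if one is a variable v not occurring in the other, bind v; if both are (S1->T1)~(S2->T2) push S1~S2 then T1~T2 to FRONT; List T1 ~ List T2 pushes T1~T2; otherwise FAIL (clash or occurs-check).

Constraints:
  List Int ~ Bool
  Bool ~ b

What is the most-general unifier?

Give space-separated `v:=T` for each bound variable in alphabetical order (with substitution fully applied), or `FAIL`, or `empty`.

step 1: unify List Int ~ Bool  [subst: {-} | 1 pending]
  clash: List Int vs Bool

Answer: FAIL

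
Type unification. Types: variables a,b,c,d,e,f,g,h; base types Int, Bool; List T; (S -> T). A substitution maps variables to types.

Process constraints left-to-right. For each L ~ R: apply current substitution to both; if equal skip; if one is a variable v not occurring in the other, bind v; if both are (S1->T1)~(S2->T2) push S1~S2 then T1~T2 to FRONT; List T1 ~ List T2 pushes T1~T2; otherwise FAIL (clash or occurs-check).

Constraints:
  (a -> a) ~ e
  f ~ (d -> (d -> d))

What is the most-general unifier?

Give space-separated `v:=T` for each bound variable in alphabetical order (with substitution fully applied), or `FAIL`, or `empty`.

Answer: e:=(a -> a) f:=(d -> (d -> d))

Derivation:
step 1: unify (a -> a) ~ e  [subst: {-} | 1 pending]
  bind e := (a -> a)
step 2: unify f ~ (d -> (d -> d))  [subst: {e:=(a -> a)} | 0 pending]
  bind f := (d -> (d -> d))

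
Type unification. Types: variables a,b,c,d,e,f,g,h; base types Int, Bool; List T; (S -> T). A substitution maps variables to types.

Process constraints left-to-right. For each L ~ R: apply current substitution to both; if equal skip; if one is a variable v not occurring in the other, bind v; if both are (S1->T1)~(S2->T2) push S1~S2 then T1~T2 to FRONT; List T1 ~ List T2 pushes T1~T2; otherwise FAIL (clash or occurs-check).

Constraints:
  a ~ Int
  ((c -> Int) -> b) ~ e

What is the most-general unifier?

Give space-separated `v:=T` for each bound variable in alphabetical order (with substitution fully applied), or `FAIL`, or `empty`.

Answer: a:=Int e:=((c -> Int) -> b)

Derivation:
step 1: unify a ~ Int  [subst: {-} | 1 pending]
  bind a := Int
step 2: unify ((c -> Int) -> b) ~ e  [subst: {a:=Int} | 0 pending]
  bind e := ((c -> Int) -> b)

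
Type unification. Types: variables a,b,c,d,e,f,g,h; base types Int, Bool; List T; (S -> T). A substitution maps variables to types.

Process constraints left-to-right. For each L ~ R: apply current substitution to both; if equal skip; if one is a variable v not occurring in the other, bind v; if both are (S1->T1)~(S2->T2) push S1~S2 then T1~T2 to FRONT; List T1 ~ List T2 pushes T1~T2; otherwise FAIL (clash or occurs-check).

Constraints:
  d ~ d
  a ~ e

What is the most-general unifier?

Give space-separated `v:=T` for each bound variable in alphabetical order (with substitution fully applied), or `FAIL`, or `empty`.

step 1: unify d ~ d  [subst: {-} | 1 pending]
  -> identical, skip
step 2: unify a ~ e  [subst: {-} | 0 pending]
  bind a := e

Answer: a:=e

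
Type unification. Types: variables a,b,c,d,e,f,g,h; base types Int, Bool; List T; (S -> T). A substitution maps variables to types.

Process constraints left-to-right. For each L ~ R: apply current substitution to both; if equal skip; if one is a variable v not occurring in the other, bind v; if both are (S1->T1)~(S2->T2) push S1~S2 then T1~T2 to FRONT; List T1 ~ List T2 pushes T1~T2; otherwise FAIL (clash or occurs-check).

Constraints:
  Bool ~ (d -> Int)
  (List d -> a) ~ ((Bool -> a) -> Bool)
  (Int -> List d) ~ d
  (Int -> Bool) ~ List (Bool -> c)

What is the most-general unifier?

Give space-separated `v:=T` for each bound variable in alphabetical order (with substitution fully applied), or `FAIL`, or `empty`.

Answer: FAIL

Derivation:
step 1: unify Bool ~ (d -> Int)  [subst: {-} | 3 pending]
  clash: Bool vs (d -> Int)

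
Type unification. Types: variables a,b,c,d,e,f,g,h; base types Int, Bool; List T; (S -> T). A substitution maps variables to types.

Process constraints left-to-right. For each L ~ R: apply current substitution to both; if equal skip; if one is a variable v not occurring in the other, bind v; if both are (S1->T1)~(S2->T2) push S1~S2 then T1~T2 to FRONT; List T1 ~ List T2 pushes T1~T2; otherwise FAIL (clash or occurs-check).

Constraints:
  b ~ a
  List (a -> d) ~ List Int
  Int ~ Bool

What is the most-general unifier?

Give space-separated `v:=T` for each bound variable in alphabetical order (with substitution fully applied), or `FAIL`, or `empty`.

Answer: FAIL

Derivation:
step 1: unify b ~ a  [subst: {-} | 2 pending]
  bind b := a
step 2: unify List (a -> d) ~ List Int  [subst: {b:=a} | 1 pending]
  -> decompose List: push (a -> d)~Int
step 3: unify (a -> d) ~ Int  [subst: {b:=a} | 1 pending]
  clash: (a -> d) vs Int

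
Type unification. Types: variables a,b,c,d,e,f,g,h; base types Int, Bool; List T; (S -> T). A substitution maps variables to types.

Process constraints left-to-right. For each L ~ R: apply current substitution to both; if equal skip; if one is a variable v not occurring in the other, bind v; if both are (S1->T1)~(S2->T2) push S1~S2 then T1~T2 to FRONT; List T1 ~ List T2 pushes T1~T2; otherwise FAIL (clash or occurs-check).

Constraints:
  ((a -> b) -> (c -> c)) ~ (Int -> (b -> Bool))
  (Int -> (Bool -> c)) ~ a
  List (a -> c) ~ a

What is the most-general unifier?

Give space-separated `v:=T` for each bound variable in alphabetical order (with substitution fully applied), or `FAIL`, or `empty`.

Answer: FAIL

Derivation:
step 1: unify ((a -> b) -> (c -> c)) ~ (Int -> (b -> Bool))  [subst: {-} | 2 pending]
  -> decompose arrow: push (a -> b)~Int, (c -> c)~(b -> Bool)
step 2: unify (a -> b) ~ Int  [subst: {-} | 3 pending]
  clash: (a -> b) vs Int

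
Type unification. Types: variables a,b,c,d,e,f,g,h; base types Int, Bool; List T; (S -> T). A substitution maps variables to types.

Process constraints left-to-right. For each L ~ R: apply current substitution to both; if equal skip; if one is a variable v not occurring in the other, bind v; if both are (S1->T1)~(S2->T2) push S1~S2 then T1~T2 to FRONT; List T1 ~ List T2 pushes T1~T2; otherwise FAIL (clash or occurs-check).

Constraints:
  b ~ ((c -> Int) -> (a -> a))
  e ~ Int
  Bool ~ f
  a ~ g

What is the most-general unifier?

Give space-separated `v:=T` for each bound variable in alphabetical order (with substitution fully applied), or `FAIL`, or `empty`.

step 1: unify b ~ ((c -> Int) -> (a -> a))  [subst: {-} | 3 pending]
  bind b := ((c -> Int) -> (a -> a))
step 2: unify e ~ Int  [subst: {b:=((c -> Int) -> (a -> a))} | 2 pending]
  bind e := Int
step 3: unify Bool ~ f  [subst: {b:=((c -> Int) -> (a -> a)), e:=Int} | 1 pending]
  bind f := Bool
step 4: unify a ~ g  [subst: {b:=((c -> Int) -> (a -> a)), e:=Int, f:=Bool} | 0 pending]
  bind a := g

Answer: a:=g b:=((c -> Int) -> (g -> g)) e:=Int f:=Bool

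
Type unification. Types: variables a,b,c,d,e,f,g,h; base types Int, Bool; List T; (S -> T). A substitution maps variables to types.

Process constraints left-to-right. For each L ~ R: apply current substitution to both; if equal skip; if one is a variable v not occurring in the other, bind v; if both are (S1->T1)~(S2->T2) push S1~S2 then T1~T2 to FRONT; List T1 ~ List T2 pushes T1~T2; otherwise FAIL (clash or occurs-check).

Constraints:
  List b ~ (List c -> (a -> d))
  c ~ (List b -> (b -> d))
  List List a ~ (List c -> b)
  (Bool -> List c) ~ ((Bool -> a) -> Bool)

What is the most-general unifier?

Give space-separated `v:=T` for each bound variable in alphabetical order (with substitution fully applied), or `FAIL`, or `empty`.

step 1: unify List b ~ (List c -> (a -> d))  [subst: {-} | 3 pending]
  clash: List b vs (List c -> (a -> d))

Answer: FAIL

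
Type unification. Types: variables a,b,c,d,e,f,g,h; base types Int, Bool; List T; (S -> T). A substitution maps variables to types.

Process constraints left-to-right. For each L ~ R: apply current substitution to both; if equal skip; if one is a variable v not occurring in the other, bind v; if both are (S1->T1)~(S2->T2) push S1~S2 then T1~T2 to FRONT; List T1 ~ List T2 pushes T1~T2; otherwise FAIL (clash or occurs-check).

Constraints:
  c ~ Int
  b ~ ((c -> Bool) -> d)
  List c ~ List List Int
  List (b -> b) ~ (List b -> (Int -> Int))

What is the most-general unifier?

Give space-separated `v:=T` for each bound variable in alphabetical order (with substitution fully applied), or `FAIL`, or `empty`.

Answer: FAIL

Derivation:
step 1: unify c ~ Int  [subst: {-} | 3 pending]
  bind c := Int
step 2: unify b ~ ((Int -> Bool) -> d)  [subst: {c:=Int} | 2 pending]
  bind b := ((Int -> Bool) -> d)
step 3: unify List Int ~ List List Int  [subst: {c:=Int, b:=((Int -> Bool) -> d)} | 1 pending]
  -> decompose List: push Int~List Int
step 4: unify Int ~ List Int  [subst: {c:=Int, b:=((Int -> Bool) -> d)} | 1 pending]
  clash: Int vs List Int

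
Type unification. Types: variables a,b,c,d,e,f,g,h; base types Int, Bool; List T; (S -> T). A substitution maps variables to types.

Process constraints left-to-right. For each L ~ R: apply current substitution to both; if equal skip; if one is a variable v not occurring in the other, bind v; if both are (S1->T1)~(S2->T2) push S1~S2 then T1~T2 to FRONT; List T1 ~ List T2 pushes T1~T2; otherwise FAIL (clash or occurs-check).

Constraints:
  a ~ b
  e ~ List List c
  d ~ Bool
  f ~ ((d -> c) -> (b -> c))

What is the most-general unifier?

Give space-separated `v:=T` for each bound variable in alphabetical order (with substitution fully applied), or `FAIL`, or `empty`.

Answer: a:=b d:=Bool e:=List List c f:=((Bool -> c) -> (b -> c))

Derivation:
step 1: unify a ~ b  [subst: {-} | 3 pending]
  bind a := b
step 2: unify e ~ List List c  [subst: {a:=b} | 2 pending]
  bind e := List List c
step 3: unify d ~ Bool  [subst: {a:=b, e:=List List c} | 1 pending]
  bind d := Bool
step 4: unify f ~ ((Bool -> c) -> (b -> c))  [subst: {a:=b, e:=List List c, d:=Bool} | 0 pending]
  bind f := ((Bool -> c) -> (b -> c))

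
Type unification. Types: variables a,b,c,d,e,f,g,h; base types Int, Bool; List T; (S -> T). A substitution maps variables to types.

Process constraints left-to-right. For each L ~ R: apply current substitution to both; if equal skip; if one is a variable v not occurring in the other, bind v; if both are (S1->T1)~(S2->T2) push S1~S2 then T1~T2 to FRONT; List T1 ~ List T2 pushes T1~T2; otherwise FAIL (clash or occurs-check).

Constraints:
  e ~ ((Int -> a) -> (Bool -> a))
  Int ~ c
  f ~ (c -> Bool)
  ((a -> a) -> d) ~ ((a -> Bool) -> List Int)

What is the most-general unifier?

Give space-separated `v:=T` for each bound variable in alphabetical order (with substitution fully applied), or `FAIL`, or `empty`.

step 1: unify e ~ ((Int -> a) -> (Bool -> a))  [subst: {-} | 3 pending]
  bind e := ((Int -> a) -> (Bool -> a))
step 2: unify Int ~ c  [subst: {e:=((Int -> a) -> (Bool -> a))} | 2 pending]
  bind c := Int
step 3: unify f ~ (Int -> Bool)  [subst: {e:=((Int -> a) -> (Bool -> a)), c:=Int} | 1 pending]
  bind f := (Int -> Bool)
step 4: unify ((a -> a) -> d) ~ ((a -> Bool) -> List Int)  [subst: {e:=((Int -> a) -> (Bool -> a)), c:=Int, f:=(Int -> Bool)} | 0 pending]
  -> decompose arrow: push (a -> a)~(a -> Bool), d~List Int
step 5: unify (a -> a) ~ (a -> Bool)  [subst: {e:=((Int -> a) -> (Bool -> a)), c:=Int, f:=(Int -> Bool)} | 1 pending]
  -> decompose arrow: push a~a, a~Bool
step 6: unify a ~ a  [subst: {e:=((Int -> a) -> (Bool -> a)), c:=Int, f:=(Int -> Bool)} | 2 pending]
  -> identical, skip
step 7: unify a ~ Bool  [subst: {e:=((Int -> a) -> (Bool -> a)), c:=Int, f:=(Int -> Bool)} | 1 pending]
  bind a := Bool
step 8: unify d ~ List Int  [subst: {e:=((Int -> a) -> (Bool -> a)), c:=Int, f:=(Int -> Bool), a:=Bool} | 0 pending]
  bind d := List Int

Answer: a:=Bool c:=Int d:=List Int e:=((Int -> Bool) -> (Bool -> Bool)) f:=(Int -> Bool)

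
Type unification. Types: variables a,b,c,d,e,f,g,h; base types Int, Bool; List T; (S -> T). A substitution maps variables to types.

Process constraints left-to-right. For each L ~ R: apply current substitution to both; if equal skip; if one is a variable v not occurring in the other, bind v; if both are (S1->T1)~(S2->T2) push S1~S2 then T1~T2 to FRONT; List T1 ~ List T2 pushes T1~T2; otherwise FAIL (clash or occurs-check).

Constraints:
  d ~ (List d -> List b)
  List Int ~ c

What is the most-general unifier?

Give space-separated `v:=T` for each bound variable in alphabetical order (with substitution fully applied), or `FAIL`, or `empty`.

step 1: unify d ~ (List d -> List b)  [subst: {-} | 1 pending]
  occurs-check fail: d in (List d -> List b)

Answer: FAIL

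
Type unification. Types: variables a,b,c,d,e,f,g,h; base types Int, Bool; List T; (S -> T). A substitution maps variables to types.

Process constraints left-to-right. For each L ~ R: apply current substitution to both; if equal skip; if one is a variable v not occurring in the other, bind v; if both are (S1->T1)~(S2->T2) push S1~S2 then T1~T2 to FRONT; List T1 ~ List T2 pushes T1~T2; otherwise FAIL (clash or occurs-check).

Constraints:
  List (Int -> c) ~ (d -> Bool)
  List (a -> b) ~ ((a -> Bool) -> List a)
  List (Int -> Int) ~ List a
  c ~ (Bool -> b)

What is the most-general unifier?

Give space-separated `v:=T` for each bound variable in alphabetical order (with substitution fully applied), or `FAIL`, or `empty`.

step 1: unify List (Int -> c) ~ (d -> Bool)  [subst: {-} | 3 pending]
  clash: List (Int -> c) vs (d -> Bool)

Answer: FAIL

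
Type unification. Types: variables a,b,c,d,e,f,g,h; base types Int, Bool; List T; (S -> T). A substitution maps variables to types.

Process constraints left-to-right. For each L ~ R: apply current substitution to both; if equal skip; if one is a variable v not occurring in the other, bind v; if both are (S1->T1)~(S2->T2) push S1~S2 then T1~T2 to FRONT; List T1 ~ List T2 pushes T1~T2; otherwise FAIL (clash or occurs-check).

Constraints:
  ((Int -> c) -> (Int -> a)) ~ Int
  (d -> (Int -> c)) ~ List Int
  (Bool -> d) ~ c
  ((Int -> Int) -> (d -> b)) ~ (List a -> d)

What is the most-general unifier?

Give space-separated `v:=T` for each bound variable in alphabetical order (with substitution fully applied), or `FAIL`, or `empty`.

Answer: FAIL

Derivation:
step 1: unify ((Int -> c) -> (Int -> a)) ~ Int  [subst: {-} | 3 pending]
  clash: ((Int -> c) -> (Int -> a)) vs Int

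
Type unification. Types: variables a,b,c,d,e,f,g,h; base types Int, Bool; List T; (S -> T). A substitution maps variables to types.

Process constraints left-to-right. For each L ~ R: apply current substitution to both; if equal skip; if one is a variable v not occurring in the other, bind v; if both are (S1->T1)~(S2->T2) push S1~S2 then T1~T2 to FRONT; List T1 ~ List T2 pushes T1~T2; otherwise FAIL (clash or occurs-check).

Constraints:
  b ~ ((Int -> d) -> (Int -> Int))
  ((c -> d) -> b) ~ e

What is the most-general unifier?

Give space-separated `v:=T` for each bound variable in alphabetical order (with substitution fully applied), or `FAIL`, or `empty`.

Answer: b:=((Int -> d) -> (Int -> Int)) e:=((c -> d) -> ((Int -> d) -> (Int -> Int)))

Derivation:
step 1: unify b ~ ((Int -> d) -> (Int -> Int))  [subst: {-} | 1 pending]
  bind b := ((Int -> d) -> (Int -> Int))
step 2: unify ((c -> d) -> ((Int -> d) -> (Int -> Int))) ~ e  [subst: {b:=((Int -> d) -> (Int -> Int))} | 0 pending]
  bind e := ((c -> d) -> ((Int -> d) -> (Int -> Int)))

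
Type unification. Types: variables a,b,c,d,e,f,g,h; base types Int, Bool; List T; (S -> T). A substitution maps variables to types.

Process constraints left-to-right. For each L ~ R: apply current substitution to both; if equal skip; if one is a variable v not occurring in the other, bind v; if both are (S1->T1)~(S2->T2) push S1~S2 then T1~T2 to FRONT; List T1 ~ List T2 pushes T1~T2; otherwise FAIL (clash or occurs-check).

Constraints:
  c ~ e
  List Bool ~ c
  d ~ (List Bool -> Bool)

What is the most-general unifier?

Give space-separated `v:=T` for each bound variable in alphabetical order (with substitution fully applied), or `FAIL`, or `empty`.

step 1: unify c ~ e  [subst: {-} | 2 pending]
  bind c := e
step 2: unify List Bool ~ e  [subst: {c:=e} | 1 pending]
  bind e := List Bool
step 3: unify d ~ (List Bool -> Bool)  [subst: {c:=e, e:=List Bool} | 0 pending]
  bind d := (List Bool -> Bool)

Answer: c:=List Bool d:=(List Bool -> Bool) e:=List Bool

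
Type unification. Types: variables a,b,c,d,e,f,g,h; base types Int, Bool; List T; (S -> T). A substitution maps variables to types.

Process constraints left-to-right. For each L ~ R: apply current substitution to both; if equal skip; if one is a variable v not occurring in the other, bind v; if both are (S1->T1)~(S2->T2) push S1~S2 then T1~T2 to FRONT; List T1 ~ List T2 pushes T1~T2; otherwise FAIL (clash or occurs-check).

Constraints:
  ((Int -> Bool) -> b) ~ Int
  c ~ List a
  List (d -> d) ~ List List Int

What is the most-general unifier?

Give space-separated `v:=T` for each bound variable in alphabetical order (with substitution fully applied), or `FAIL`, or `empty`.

Answer: FAIL

Derivation:
step 1: unify ((Int -> Bool) -> b) ~ Int  [subst: {-} | 2 pending]
  clash: ((Int -> Bool) -> b) vs Int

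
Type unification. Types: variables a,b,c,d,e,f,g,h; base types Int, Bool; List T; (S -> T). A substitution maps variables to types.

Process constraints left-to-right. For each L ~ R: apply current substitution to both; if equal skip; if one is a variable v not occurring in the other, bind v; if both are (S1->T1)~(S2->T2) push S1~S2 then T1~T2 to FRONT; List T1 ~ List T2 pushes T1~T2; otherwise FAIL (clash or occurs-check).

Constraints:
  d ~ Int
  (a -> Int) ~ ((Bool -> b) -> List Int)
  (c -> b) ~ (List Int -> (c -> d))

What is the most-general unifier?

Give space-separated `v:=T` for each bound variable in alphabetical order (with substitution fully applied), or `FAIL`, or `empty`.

Answer: FAIL

Derivation:
step 1: unify d ~ Int  [subst: {-} | 2 pending]
  bind d := Int
step 2: unify (a -> Int) ~ ((Bool -> b) -> List Int)  [subst: {d:=Int} | 1 pending]
  -> decompose arrow: push a~(Bool -> b), Int~List Int
step 3: unify a ~ (Bool -> b)  [subst: {d:=Int} | 2 pending]
  bind a := (Bool -> b)
step 4: unify Int ~ List Int  [subst: {d:=Int, a:=(Bool -> b)} | 1 pending]
  clash: Int vs List Int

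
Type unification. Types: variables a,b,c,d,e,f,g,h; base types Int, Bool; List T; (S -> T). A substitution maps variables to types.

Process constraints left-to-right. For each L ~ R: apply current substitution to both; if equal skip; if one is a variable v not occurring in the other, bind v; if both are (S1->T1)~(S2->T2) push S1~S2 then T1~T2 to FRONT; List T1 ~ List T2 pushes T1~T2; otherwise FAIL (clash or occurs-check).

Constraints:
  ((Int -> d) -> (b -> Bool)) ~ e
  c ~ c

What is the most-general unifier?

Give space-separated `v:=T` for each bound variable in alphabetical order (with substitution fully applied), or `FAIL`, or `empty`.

step 1: unify ((Int -> d) -> (b -> Bool)) ~ e  [subst: {-} | 1 pending]
  bind e := ((Int -> d) -> (b -> Bool))
step 2: unify c ~ c  [subst: {e:=((Int -> d) -> (b -> Bool))} | 0 pending]
  -> identical, skip

Answer: e:=((Int -> d) -> (b -> Bool))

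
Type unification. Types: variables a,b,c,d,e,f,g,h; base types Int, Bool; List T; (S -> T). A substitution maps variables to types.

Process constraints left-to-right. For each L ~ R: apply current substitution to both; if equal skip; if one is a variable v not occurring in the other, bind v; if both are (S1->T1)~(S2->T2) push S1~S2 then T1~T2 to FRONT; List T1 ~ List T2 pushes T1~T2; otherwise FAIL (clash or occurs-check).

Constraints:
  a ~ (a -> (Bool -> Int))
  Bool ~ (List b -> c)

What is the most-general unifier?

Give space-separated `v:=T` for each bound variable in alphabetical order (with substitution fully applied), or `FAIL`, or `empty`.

step 1: unify a ~ (a -> (Bool -> Int))  [subst: {-} | 1 pending]
  occurs-check fail: a in (a -> (Bool -> Int))

Answer: FAIL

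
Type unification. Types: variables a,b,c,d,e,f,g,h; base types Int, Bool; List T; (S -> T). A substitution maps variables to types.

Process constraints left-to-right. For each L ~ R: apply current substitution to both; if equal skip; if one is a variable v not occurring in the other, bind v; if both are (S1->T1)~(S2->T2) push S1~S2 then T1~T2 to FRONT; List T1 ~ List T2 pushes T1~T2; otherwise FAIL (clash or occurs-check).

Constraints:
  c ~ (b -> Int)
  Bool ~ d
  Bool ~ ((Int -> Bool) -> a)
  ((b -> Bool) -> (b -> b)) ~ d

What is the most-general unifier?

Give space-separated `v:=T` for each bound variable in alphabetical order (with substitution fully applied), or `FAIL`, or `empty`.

Answer: FAIL

Derivation:
step 1: unify c ~ (b -> Int)  [subst: {-} | 3 pending]
  bind c := (b -> Int)
step 2: unify Bool ~ d  [subst: {c:=(b -> Int)} | 2 pending]
  bind d := Bool
step 3: unify Bool ~ ((Int -> Bool) -> a)  [subst: {c:=(b -> Int), d:=Bool} | 1 pending]
  clash: Bool vs ((Int -> Bool) -> a)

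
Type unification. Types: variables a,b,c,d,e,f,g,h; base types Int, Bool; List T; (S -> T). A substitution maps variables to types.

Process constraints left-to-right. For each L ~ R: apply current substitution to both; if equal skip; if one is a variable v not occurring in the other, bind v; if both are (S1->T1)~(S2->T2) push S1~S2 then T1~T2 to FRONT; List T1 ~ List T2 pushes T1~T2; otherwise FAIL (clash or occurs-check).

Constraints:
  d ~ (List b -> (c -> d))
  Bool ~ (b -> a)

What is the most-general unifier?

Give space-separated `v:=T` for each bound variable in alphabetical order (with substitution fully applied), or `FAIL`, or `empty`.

step 1: unify d ~ (List b -> (c -> d))  [subst: {-} | 1 pending]
  occurs-check fail: d in (List b -> (c -> d))

Answer: FAIL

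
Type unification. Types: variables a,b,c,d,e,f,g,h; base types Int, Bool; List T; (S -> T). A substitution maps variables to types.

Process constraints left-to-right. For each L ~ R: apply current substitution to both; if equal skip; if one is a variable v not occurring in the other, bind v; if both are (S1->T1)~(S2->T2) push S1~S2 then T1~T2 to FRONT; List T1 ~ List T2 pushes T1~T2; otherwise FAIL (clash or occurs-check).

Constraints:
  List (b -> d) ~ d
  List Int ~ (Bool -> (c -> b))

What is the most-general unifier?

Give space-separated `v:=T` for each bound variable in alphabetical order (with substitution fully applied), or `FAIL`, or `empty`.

Answer: FAIL

Derivation:
step 1: unify List (b -> d) ~ d  [subst: {-} | 1 pending]
  occurs-check fail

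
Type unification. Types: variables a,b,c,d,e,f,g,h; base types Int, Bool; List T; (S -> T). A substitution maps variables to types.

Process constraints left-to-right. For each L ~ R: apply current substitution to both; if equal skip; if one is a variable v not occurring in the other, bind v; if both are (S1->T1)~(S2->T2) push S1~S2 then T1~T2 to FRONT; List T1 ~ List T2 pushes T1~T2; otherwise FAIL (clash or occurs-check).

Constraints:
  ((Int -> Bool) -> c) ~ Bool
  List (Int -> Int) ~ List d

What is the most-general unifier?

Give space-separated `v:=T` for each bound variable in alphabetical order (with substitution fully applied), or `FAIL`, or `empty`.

Answer: FAIL

Derivation:
step 1: unify ((Int -> Bool) -> c) ~ Bool  [subst: {-} | 1 pending]
  clash: ((Int -> Bool) -> c) vs Bool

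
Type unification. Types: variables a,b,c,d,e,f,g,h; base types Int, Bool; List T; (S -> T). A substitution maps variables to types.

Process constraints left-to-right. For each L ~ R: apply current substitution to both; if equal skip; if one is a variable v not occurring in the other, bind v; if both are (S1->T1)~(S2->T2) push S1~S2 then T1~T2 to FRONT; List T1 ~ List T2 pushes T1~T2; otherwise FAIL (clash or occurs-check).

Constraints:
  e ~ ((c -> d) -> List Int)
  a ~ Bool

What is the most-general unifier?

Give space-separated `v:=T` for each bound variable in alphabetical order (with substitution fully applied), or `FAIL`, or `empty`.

step 1: unify e ~ ((c -> d) -> List Int)  [subst: {-} | 1 pending]
  bind e := ((c -> d) -> List Int)
step 2: unify a ~ Bool  [subst: {e:=((c -> d) -> List Int)} | 0 pending]
  bind a := Bool

Answer: a:=Bool e:=((c -> d) -> List Int)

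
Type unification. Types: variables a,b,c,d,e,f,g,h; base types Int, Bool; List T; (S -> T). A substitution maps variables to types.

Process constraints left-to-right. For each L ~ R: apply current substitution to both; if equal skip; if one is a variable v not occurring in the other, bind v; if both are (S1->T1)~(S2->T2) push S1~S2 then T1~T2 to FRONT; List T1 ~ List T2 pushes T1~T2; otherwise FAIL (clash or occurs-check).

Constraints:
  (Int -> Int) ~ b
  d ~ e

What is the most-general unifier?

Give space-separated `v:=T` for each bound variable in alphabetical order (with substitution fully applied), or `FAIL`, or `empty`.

Answer: b:=(Int -> Int) d:=e

Derivation:
step 1: unify (Int -> Int) ~ b  [subst: {-} | 1 pending]
  bind b := (Int -> Int)
step 2: unify d ~ e  [subst: {b:=(Int -> Int)} | 0 pending]
  bind d := e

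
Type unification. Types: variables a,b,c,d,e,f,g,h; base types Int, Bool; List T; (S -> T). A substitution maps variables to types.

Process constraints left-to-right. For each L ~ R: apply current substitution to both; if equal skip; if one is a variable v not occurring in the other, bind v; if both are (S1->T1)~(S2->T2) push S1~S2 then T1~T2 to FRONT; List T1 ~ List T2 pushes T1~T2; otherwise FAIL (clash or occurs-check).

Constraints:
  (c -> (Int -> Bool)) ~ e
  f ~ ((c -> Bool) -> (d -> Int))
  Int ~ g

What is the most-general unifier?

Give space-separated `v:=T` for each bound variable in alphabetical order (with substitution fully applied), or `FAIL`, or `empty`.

Answer: e:=(c -> (Int -> Bool)) f:=((c -> Bool) -> (d -> Int)) g:=Int

Derivation:
step 1: unify (c -> (Int -> Bool)) ~ e  [subst: {-} | 2 pending]
  bind e := (c -> (Int -> Bool))
step 2: unify f ~ ((c -> Bool) -> (d -> Int))  [subst: {e:=(c -> (Int -> Bool))} | 1 pending]
  bind f := ((c -> Bool) -> (d -> Int))
step 3: unify Int ~ g  [subst: {e:=(c -> (Int -> Bool)), f:=((c -> Bool) -> (d -> Int))} | 0 pending]
  bind g := Int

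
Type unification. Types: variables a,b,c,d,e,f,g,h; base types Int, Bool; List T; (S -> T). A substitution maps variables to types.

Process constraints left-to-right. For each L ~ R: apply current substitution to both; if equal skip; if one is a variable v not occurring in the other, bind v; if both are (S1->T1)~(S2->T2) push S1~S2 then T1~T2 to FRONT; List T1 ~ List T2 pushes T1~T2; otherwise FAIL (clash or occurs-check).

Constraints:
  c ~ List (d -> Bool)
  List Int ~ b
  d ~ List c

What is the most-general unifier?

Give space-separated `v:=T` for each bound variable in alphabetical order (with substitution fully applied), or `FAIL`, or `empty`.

Answer: FAIL

Derivation:
step 1: unify c ~ List (d -> Bool)  [subst: {-} | 2 pending]
  bind c := List (d -> Bool)
step 2: unify List Int ~ b  [subst: {c:=List (d -> Bool)} | 1 pending]
  bind b := List Int
step 3: unify d ~ List List (d -> Bool)  [subst: {c:=List (d -> Bool), b:=List Int} | 0 pending]
  occurs-check fail: d in List List (d -> Bool)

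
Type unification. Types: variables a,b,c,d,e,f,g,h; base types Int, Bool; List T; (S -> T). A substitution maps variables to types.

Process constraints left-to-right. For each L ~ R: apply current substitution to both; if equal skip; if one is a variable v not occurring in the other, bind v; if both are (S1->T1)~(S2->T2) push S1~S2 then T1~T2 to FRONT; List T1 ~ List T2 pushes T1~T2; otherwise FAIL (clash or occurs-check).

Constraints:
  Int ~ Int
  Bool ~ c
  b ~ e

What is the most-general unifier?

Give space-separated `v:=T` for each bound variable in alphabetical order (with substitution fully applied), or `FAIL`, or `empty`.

step 1: unify Int ~ Int  [subst: {-} | 2 pending]
  -> identical, skip
step 2: unify Bool ~ c  [subst: {-} | 1 pending]
  bind c := Bool
step 3: unify b ~ e  [subst: {c:=Bool} | 0 pending]
  bind b := e

Answer: b:=e c:=Bool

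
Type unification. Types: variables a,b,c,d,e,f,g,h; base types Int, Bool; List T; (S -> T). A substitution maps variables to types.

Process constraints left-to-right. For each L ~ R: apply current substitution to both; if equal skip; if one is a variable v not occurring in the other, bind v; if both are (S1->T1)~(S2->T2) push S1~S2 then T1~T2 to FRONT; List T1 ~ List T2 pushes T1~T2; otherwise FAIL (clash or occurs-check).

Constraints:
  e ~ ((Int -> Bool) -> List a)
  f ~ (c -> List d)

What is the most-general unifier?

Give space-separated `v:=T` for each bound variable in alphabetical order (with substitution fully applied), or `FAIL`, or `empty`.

step 1: unify e ~ ((Int -> Bool) -> List a)  [subst: {-} | 1 pending]
  bind e := ((Int -> Bool) -> List a)
step 2: unify f ~ (c -> List d)  [subst: {e:=((Int -> Bool) -> List a)} | 0 pending]
  bind f := (c -> List d)

Answer: e:=((Int -> Bool) -> List a) f:=(c -> List d)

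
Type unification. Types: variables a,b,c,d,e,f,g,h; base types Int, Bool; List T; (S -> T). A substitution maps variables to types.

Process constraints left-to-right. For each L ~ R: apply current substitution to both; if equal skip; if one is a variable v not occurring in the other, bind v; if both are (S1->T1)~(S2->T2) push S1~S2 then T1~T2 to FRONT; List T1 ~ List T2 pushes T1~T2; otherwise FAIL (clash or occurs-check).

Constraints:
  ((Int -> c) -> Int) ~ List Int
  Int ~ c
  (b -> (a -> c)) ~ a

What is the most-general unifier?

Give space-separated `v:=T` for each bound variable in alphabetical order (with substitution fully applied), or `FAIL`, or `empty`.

step 1: unify ((Int -> c) -> Int) ~ List Int  [subst: {-} | 2 pending]
  clash: ((Int -> c) -> Int) vs List Int

Answer: FAIL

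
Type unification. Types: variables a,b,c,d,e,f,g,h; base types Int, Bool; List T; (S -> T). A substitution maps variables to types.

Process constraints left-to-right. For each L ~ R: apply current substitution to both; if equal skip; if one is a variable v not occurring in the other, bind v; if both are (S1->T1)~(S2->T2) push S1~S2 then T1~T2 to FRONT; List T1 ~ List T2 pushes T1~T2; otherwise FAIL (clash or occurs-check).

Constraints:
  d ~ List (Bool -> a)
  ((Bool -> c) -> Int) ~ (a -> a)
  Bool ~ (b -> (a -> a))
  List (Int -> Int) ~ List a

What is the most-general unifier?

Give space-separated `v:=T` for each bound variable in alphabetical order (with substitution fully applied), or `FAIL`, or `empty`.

step 1: unify d ~ List (Bool -> a)  [subst: {-} | 3 pending]
  bind d := List (Bool -> a)
step 2: unify ((Bool -> c) -> Int) ~ (a -> a)  [subst: {d:=List (Bool -> a)} | 2 pending]
  -> decompose arrow: push (Bool -> c)~a, Int~a
step 3: unify (Bool -> c) ~ a  [subst: {d:=List (Bool -> a)} | 3 pending]
  bind a := (Bool -> c)
step 4: unify Int ~ (Bool -> c)  [subst: {d:=List (Bool -> a), a:=(Bool -> c)} | 2 pending]
  clash: Int vs (Bool -> c)

Answer: FAIL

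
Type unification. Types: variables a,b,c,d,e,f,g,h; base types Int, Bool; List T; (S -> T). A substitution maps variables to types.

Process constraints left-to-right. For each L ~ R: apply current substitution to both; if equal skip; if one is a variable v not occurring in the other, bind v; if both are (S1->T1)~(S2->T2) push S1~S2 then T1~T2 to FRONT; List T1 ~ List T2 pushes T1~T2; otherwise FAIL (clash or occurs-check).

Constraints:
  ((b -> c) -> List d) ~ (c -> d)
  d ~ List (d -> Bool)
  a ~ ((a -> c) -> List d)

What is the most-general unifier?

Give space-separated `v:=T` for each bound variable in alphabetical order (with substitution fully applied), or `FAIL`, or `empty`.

Answer: FAIL

Derivation:
step 1: unify ((b -> c) -> List d) ~ (c -> d)  [subst: {-} | 2 pending]
  -> decompose arrow: push (b -> c)~c, List d~d
step 2: unify (b -> c) ~ c  [subst: {-} | 3 pending]
  occurs-check fail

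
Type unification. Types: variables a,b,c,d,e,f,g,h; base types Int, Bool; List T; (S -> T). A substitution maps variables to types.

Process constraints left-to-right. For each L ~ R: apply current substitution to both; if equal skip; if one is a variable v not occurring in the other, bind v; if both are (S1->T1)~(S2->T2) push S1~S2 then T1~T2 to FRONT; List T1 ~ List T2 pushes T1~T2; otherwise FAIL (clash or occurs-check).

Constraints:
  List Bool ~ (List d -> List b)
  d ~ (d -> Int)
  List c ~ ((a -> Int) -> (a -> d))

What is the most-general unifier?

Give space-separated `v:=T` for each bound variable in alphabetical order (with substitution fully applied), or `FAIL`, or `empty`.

Answer: FAIL

Derivation:
step 1: unify List Bool ~ (List d -> List b)  [subst: {-} | 2 pending]
  clash: List Bool vs (List d -> List b)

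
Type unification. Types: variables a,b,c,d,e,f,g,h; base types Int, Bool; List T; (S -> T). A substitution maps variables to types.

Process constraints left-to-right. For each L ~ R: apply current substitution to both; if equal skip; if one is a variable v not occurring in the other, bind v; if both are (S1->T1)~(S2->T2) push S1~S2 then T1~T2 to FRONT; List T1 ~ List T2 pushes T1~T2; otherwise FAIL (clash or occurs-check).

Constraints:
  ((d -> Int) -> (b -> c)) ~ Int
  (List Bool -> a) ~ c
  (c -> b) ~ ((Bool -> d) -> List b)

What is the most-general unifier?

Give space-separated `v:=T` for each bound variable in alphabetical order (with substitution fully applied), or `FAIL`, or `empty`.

Answer: FAIL

Derivation:
step 1: unify ((d -> Int) -> (b -> c)) ~ Int  [subst: {-} | 2 pending]
  clash: ((d -> Int) -> (b -> c)) vs Int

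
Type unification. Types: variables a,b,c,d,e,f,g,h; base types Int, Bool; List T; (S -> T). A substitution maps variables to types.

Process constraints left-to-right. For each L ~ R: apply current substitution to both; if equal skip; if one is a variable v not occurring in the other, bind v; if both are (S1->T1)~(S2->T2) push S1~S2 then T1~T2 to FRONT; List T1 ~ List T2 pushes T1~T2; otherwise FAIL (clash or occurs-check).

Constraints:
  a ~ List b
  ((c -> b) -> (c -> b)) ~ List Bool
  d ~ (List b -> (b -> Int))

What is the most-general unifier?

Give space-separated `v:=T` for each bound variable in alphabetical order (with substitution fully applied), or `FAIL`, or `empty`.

step 1: unify a ~ List b  [subst: {-} | 2 pending]
  bind a := List b
step 2: unify ((c -> b) -> (c -> b)) ~ List Bool  [subst: {a:=List b} | 1 pending]
  clash: ((c -> b) -> (c -> b)) vs List Bool

Answer: FAIL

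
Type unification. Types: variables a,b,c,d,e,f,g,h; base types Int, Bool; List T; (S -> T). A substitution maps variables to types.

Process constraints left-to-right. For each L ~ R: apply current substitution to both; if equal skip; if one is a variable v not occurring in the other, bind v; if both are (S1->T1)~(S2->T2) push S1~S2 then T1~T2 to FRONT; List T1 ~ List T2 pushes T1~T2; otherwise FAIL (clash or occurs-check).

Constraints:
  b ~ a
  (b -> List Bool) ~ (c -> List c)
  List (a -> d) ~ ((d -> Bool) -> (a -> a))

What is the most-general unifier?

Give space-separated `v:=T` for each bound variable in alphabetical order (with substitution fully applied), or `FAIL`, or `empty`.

step 1: unify b ~ a  [subst: {-} | 2 pending]
  bind b := a
step 2: unify (a -> List Bool) ~ (c -> List c)  [subst: {b:=a} | 1 pending]
  -> decompose arrow: push a~c, List Bool~List c
step 3: unify a ~ c  [subst: {b:=a} | 2 pending]
  bind a := c
step 4: unify List Bool ~ List c  [subst: {b:=a, a:=c} | 1 pending]
  -> decompose List: push Bool~c
step 5: unify Bool ~ c  [subst: {b:=a, a:=c} | 1 pending]
  bind c := Bool
step 6: unify List (Bool -> d) ~ ((d -> Bool) -> (Bool -> Bool))  [subst: {b:=a, a:=c, c:=Bool} | 0 pending]
  clash: List (Bool -> d) vs ((d -> Bool) -> (Bool -> Bool))

Answer: FAIL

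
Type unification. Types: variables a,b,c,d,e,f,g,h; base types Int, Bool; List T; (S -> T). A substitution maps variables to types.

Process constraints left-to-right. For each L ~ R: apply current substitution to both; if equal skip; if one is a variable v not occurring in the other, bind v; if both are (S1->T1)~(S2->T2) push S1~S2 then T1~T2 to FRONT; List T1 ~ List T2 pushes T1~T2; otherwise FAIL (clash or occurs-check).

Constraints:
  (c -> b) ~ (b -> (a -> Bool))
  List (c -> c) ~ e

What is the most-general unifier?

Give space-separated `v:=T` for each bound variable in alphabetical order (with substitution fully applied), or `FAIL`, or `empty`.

step 1: unify (c -> b) ~ (b -> (a -> Bool))  [subst: {-} | 1 pending]
  -> decompose arrow: push c~b, b~(a -> Bool)
step 2: unify c ~ b  [subst: {-} | 2 pending]
  bind c := b
step 3: unify b ~ (a -> Bool)  [subst: {c:=b} | 1 pending]
  bind b := (a -> Bool)
step 4: unify List ((a -> Bool) -> (a -> Bool)) ~ e  [subst: {c:=b, b:=(a -> Bool)} | 0 pending]
  bind e := List ((a -> Bool) -> (a -> Bool))

Answer: b:=(a -> Bool) c:=(a -> Bool) e:=List ((a -> Bool) -> (a -> Bool))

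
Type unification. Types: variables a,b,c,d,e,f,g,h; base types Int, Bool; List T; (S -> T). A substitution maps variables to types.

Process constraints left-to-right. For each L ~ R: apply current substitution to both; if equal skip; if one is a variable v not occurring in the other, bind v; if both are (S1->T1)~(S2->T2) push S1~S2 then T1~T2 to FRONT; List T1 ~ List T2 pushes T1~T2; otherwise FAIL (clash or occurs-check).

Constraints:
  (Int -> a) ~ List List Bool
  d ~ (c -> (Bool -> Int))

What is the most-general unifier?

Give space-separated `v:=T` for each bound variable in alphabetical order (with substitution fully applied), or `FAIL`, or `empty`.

step 1: unify (Int -> a) ~ List List Bool  [subst: {-} | 1 pending]
  clash: (Int -> a) vs List List Bool

Answer: FAIL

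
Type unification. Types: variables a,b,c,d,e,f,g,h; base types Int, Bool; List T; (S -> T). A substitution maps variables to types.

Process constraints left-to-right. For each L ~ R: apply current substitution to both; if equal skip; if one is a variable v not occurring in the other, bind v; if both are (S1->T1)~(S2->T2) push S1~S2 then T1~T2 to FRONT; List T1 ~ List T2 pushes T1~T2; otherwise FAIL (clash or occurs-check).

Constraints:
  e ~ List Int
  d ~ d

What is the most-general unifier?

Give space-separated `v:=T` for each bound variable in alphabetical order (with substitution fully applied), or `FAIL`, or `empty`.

step 1: unify e ~ List Int  [subst: {-} | 1 pending]
  bind e := List Int
step 2: unify d ~ d  [subst: {e:=List Int} | 0 pending]
  -> identical, skip

Answer: e:=List Int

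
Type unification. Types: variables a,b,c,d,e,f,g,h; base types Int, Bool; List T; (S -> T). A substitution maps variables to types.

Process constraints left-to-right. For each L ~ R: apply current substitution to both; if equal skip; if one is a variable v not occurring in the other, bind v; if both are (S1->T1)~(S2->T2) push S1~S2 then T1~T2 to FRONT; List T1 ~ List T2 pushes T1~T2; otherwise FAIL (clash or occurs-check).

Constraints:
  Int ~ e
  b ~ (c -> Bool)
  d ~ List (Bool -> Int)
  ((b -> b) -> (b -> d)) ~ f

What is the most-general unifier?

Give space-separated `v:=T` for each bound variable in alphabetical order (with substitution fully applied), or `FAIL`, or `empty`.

step 1: unify Int ~ e  [subst: {-} | 3 pending]
  bind e := Int
step 2: unify b ~ (c -> Bool)  [subst: {e:=Int} | 2 pending]
  bind b := (c -> Bool)
step 3: unify d ~ List (Bool -> Int)  [subst: {e:=Int, b:=(c -> Bool)} | 1 pending]
  bind d := List (Bool -> Int)
step 4: unify (((c -> Bool) -> (c -> Bool)) -> ((c -> Bool) -> List (Bool -> Int))) ~ f  [subst: {e:=Int, b:=(c -> Bool), d:=List (Bool -> Int)} | 0 pending]
  bind f := (((c -> Bool) -> (c -> Bool)) -> ((c -> Bool) -> List (Bool -> Int)))

Answer: b:=(c -> Bool) d:=List (Bool -> Int) e:=Int f:=(((c -> Bool) -> (c -> Bool)) -> ((c -> Bool) -> List (Bool -> Int)))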